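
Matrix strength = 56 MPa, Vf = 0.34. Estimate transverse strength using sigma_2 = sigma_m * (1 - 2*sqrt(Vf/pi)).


factor = 1 - 2*sqrt(0.34/pi) = 0.342
sigma_2 = 56 * 0.342 = 19.15 MPa

19.15 MPa


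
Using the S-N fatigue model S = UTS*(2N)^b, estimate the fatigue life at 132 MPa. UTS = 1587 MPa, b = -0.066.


N = 0.5 * (S/UTS)^(1/b) = 0.5 * (132/1587)^(1/-0.066) = 1.1552e+16 cycles

1.1552e+16 cycles


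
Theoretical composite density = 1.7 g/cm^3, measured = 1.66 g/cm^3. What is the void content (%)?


Void% = (rho_theo - rho_actual)/rho_theo * 100 = (1.7 - 1.66)/1.7 * 100 = 2.35%

2.35%


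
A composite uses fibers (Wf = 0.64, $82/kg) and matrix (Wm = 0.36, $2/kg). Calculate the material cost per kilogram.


Cost = cost_f*Wf + cost_m*Wm = 82*0.64 + 2*0.36 = $53.2/kg

$53.2/kg


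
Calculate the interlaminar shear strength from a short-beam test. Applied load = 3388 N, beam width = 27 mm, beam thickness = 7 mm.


ILSS = 3F/(4bh) = 3*3388/(4*27*7) = 13.44 MPa

13.44 MPa


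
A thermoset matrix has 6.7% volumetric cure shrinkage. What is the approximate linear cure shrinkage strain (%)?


Linear shrinkage ≈ vol_shrink/3 = 6.7/3 = 2.233%

2.233%


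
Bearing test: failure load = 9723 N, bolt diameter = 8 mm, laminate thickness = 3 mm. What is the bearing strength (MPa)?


sigma_br = F/(d*h) = 9723/(8*3) = 405.1 MPa

405.1 MPa


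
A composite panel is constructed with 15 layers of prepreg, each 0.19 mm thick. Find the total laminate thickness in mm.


h = n * t_ply = 15 * 0.19 = 2.85 mm

2.85 mm


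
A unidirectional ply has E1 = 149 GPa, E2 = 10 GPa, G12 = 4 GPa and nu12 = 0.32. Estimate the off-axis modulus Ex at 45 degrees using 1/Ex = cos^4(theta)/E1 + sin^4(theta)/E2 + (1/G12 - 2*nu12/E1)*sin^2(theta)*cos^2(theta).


cos^4(45) = 0.25, sin^4(45) = 0.25, sin^2(45)*cos^2(45) = 0.25
1/G12 - 2*nu12/E1 = 1/4 - 2*0.32/149 = 0.245705 GPa^-1
1/Ex = 0.25/149 + 0.25/10 + 0.245705*0.25 = 0.088104 GPa^-1
Ex = 11.35 GPa

11.35 GPa


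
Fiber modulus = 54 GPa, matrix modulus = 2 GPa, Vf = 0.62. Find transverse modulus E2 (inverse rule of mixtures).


1/E2 = Vf/Ef + (1-Vf)/Em = 0.62/54 + 0.38/2
E2 = 4.96 GPa

4.96 GPa


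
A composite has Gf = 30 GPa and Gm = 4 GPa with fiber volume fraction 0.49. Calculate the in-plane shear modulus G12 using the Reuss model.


1/G12 = Vf/Gf + (1-Vf)/Gm = 0.49/30 + 0.51/4
G12 = 6.95 GPa

6.95 GPa


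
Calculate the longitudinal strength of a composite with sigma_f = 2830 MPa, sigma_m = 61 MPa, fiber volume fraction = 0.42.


sigma_1 = sigma_f*Vf + sigma_m*(1-Vf) = 2830*0.42 + 61*0.58 = 1224.0 MPa

1224.0 MPa


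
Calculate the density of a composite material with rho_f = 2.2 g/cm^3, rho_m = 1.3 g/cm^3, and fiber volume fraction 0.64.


rho_c = rho_f*Vf + rho_m*(1-Vf) = 2.2*0.64 + 1.3*0.36 = 1.876 g/cm^3

1.876 g/cm^3


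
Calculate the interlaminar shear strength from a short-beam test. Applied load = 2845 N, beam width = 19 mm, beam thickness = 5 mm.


ILSS = 3F/(4bh) = 3*2845/(4*19*5) = 22.46 MPa

22.46 MPa


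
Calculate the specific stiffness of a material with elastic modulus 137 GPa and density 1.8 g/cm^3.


Specific stiffness = E/rho = 137/1.8 = 76.1 GPa/(g/cm^3)

76.1 GPa/(g/cm^3)


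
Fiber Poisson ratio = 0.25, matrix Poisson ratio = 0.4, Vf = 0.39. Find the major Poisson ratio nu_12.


nu_12 = nu_f*Vf + nu_m*(1-Vf) = 0.25*0.39 + 0.4*0.61 = 0.3415

0.3415


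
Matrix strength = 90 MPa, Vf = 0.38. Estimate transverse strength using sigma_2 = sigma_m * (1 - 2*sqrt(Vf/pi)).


factor = 1 - 2*sqrt(0.38/pi) = 0.3044
sigma_2 = 90 * 0.3044 = 27.4 MPa

27.4 MPa


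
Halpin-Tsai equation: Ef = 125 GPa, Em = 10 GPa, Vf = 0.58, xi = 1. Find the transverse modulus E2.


eta = (Ef/Em - 1)/(Ef/Em + xi) = (12.5 - 1)/(12.5 + 1) = 0.8519
E2 = Em*(1+xi*eta*Vf)/(1-eta*Vf) = 29.53 GPa

29.53 GPa


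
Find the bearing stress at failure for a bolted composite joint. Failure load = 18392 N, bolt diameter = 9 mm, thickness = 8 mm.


sigma_br = F/(d*h) = 18392/(9*8) = 255.4 MPa

255.4 MPa


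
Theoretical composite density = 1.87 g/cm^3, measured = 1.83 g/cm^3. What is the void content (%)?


Void% = (rho_theo - rho_actual)/rho_theo * 100 = (1.87 - 1.83)/1.87 * 100 = 2.14%

2.14%


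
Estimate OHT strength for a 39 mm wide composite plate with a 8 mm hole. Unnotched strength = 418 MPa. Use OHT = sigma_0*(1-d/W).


OHT = sigma_0*(1-d/W) = 418*(1-8/39) = 332.3 MPa

332.3 MPa


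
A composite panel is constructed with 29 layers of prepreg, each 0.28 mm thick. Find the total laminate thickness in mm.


h = n * t_ply = 29 * 0.28 = 8.12 mm

8.12 mm


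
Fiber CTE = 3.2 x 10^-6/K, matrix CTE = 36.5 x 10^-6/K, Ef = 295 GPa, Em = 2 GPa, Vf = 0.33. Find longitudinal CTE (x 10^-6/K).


E1 = Ef*Vf + Em*(1-Vf) = 98.69
alpha_1 = (alpha_f*Ef*Vf + alpha_m*Em*(1-Vf))/E1 = 3.65 x 10^-6/K

3.65 x 10^-6/K


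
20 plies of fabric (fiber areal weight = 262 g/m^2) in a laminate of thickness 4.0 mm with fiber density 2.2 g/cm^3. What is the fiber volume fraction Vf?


Vf = n * FAW / (rho_f * h * 1000) = 20 * 262 / (2.2 * 4.0 * 1000) = 0.5955

0.5955


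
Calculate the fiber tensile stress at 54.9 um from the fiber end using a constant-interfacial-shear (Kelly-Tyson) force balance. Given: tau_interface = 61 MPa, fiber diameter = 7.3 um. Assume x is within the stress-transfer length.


Force balance: sigma_f * (pi*d^2/4) = tau * (pi*d) * x  ->  sigma_f = 4 * tau * x / d
sigma_f = 4 * 61 * 54.9 / 7.3 = 1835.0 MPa

1835.0 MPa


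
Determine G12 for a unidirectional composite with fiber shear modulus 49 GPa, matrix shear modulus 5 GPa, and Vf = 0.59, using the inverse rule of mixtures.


1/G12 = Vf/Gf + (1-Vf)/Gm = 0.59/49 + 0.41/5
G12 = 10.63 GPa

10.63 GPa


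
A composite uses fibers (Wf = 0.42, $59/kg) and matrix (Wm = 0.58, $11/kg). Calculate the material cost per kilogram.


Cost = cost_f*Wf + cost_m*Wm = 59*0.42 + 11*0.58 = $31.16/kg

$31.16/kg


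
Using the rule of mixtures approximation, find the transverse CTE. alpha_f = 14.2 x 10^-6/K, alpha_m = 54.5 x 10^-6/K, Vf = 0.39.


alpha_2 = alpha_f*Vf + alpha_m*(1-Vf) = 14.2*0.39 + 54.5*0.61 = 38.8 x 10^-6/K

38.8 x 10^-6/K


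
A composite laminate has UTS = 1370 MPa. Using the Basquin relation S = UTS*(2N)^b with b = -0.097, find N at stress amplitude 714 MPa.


N = 0.5 * (S/UTS)^(1/b) = 0.5 * (714/1370)^(1/-0.097) = 413.7388 cycles

413.7388 cycles


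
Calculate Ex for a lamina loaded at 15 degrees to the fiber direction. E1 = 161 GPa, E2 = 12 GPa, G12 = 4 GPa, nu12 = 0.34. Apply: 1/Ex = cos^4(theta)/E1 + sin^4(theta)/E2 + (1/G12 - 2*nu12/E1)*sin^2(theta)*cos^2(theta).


cos^4(15) = 0.870513, sin^4(15) = 0.004487, sin^2(15)*cos^2(15) = 0.0625
1/G12 - 2*nu12/E1 = 1/4 - 2*0.34/161 = 0.245776 GPa^-1
1/Ex = 0.870513/161 + 0.004487/12 + 0.245776*0.0625 = 0.0211419 GPa^-1
Ex = 47.3 GPa

47.3 GPa


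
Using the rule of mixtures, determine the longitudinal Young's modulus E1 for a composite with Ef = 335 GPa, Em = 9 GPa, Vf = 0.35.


E1 = Ef*Vf + Em*(1-Vf) = 335*0.35 + 9*0.65 = 123.1 GPa

123.1 GPa


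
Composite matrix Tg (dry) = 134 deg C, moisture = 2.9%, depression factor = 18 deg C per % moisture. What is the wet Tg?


Tg_wet = Tg_dry - k*moisture = 134 - 18*2.9 = 81.8 deg C

81.8 deg C


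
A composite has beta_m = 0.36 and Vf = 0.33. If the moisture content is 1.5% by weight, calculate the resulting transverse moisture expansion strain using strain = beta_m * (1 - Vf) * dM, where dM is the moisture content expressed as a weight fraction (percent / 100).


dM = 1.5/100 = 0.015
strain = beta_m * (1-Vf) * dM = 0.36 * 0.67 * 0.015 = 0.003618

0.003618


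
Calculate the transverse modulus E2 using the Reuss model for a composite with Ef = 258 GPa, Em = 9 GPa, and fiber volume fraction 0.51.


1/E2 = Vf/Ef + (1-Vf)/Em = 0.51/258 + 0.49/9
E2 = 17.72 GPa

17.72 GPa


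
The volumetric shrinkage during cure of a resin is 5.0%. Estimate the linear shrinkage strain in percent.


Linear shrinkage ≈ vol_shrink/3 = 5.0/3 = 1.667%

1.667%


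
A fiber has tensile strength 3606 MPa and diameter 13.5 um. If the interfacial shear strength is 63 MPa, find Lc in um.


Lc = sigma_f * d / (2 * tau_i) = 3606 * 13.5 / (2 * 63) = 386.4 um

386.4 um


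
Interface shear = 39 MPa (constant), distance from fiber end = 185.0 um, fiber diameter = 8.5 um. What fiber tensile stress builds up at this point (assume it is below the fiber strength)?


Force balance: sigma_f * (pi*d^2/4) = tau * (pi*d) * x  ->  sigma_f = 4 * tau * x / d
sigma_f = 4 * 39 * 185.0 / 8.5 = 3395.3 MPa

3395.3 MPa


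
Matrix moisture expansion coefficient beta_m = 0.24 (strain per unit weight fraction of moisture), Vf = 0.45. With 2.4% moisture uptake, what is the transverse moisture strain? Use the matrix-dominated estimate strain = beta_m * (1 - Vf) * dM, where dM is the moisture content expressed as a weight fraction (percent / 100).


dM = 2.4/100 = 0.024
strain = beta_m * (1-Vf) * dM = 0.24 * 0.55 * 0.024 = 0.003168

0.003168


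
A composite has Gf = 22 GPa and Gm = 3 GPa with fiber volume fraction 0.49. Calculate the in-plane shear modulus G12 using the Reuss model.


1/G12 = Vf/Gf + (1-Vf)/Gm = 0.49/22 + 0.51/3
G12 = 5.2 GPa

5.2 GPa


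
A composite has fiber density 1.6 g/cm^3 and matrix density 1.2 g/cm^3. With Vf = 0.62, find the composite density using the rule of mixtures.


rho_c = rho_f*Vf + rho_m*(1-Vf) = 1.6*0.62 + 1.2*0.38 = 1.448 g/cm^3

1.448 g/cm^3


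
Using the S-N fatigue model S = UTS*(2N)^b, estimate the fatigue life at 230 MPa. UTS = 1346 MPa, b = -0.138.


N = 0.5 * (S/UTS)^(1/b) = 0.5 * (230/1346)^(1/-0.138) = 181651.8154 cycles

181651.8154 cycles


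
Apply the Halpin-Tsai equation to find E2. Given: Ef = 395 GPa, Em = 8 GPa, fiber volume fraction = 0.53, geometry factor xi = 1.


eta = (Ef/Em - 1)/(Ef/Em + xi) = (49.375 - 1)/(49.375 + 1) = 0.9603
E2 = Em*(1+xi*eta*Vf)/(1-eta*Vf) = 24.58 GPa

24.58 GPa


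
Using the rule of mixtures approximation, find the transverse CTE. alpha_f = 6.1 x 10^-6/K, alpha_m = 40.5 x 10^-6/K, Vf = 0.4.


alpha_2 = alpha_f*Vf + alpha_m*(1-Vf) = 6.1*0.4 + 40.5*0.6 = 26.7 x 10^-6/K

26.7 x 10^-6/K


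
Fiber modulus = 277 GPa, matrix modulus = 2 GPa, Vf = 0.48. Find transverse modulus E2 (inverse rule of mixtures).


1/E2 = Vf/Ef + (1-Vf)/Em = 0.48/277 + 0.52/2
E2 = 3.82 GPa

3.82 GPa


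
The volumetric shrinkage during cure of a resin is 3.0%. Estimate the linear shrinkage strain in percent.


Linear shrinkage ≈ vol_shrink/3 = 3.0/3 = 1.0%

1.0%


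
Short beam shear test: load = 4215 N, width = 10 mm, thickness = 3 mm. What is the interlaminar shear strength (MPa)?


ILSS = 3F/(4bh) = 3*4215/(4*10*3) = 105.38 MPa

105.38 MPa


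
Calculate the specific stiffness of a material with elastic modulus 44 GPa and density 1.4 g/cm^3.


Specific stiffness = E/rho = 44/1.4 = 31.4 GPa/(g/cm^3)

31.4 GPa/(g/cm^3)


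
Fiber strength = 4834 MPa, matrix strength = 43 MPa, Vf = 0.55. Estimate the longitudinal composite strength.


sigma_1 = sigma_f*Vf + sigma_m*(1-Vf) = 4834*0.55 + 43*0.45 = 2678.1 MPa

2678.1 MPa


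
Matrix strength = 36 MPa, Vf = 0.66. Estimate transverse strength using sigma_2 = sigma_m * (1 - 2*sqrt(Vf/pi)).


factor = 1 - 2*sqrt(0.66/pi) = 0.0833
sigma_2 = 36 * 0.0833 = 3.0 MPa

3.0 MPa


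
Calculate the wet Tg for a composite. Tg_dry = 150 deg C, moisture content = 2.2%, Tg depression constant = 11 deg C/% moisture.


Tg_wet = Tg_dry - k*moisture = 150 - 11*2.2 = 125.8 deg C

125.8 deg C


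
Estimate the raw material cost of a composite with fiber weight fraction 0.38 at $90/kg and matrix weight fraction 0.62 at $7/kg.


Cost = cost_f*Wf + cost_m*Wm = 90*0.38 + 7*0.62 = $38.54/kg

$38.54/kg


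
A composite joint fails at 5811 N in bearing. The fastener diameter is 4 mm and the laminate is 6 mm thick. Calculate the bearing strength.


sigma_br = F/(d*h) = 5811/(4*6) = 242.1 MPa

242.1 MPa


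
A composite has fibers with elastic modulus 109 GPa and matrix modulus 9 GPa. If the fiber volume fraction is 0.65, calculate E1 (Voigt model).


E1 = Ef*Vf + Em*(1-Vf) = 109*0.65 + 9*0.35 = 74.0 GPa

74.0 GPa


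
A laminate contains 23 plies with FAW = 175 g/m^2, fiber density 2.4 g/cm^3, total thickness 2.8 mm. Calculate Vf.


Vf = n * FAW / (rho_f * h * 1000) = 23 * 175 / (2.4 * 2.8 * 1000) = 0.599

0.599


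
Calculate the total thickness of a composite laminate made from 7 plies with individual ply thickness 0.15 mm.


h = n * t_ply = 7 * 0.15 = 1.05 mm

1.05 mm


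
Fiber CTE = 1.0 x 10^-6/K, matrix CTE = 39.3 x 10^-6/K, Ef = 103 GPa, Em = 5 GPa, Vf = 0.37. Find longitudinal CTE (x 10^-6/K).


E1 = Ef*Vf + Em*(1-Vf) = 41.26
alpha_1 = (alpha_f*Ef*Vf + alpha_m*Em*(1-Vf))/E1 = 3.92 x 10^-6/K

3.92 x 10^-6/K


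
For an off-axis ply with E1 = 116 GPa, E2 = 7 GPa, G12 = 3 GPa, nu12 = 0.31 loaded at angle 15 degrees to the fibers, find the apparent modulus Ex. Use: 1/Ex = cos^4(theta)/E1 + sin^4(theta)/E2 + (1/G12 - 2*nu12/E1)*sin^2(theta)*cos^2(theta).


cos^4(15) = 0.870513, sin^4(15) = 0.004487, sin^2(15)*cos^2(15) = 0.0625
1/G12 - 2*nu12/E1 = 1/3 - 2*0.31/116 = 0.327989 GPa^-1
1/Ex = 0.870513/116 + 0.004487/7 + 0.327989*0.0625 = 0.0286447 GPa^-1
Ex = 34.91 GPa

34.91 GPa


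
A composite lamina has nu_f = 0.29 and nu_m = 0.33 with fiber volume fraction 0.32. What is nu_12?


nu_12 = nu_f*Vf + nu_m*(1-Vf) = 0.29*0.32 + 0.33*0.68 = 0.3172

0.3172


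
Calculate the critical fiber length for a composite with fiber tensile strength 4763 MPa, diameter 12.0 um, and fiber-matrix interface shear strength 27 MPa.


Lc = sigma_f * d / (2 * tau_i) = 4763 * 12.0 / (2 * 27) = 1058.4 um

1058.4 um


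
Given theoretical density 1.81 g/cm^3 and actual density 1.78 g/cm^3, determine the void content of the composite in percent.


Void% = (rho_theo - rho_actual)/rho_theo * 100 = (1.81 - 1.78)/1.81 * 100 = 1.66%

1.66%


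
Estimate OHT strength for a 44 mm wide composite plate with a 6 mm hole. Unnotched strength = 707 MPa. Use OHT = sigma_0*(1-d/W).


OHT = sigma_0*(1-d/W) = 707*(1-6/44) = 610.6 MPa

610.6 MPa


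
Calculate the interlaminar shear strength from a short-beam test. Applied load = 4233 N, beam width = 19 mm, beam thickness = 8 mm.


ILSS = 3F/(4bh) = 3*4233/(4*19*8) = 20.89 MPa

20.89 MPa


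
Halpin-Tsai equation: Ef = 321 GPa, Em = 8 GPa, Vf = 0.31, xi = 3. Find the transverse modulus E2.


eta = (Ef/Em - 1)/(Ef/Em + xi) = (40.125 - 1)/(40.125 + 3) = 0.9072
E2 = Em*(1+xi*eta*Vf)/(1-eta*Vf) = 20.52 GPa

20.52 GPa


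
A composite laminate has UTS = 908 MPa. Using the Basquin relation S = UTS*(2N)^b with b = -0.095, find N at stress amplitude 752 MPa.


N = 0.5 * (S/UTS)^(1/b) = 0.5 * (752/908)^(1/-0.095) = 3.6370 cycles

3.6370 cycles


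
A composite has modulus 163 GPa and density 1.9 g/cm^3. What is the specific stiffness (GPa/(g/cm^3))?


Specific stiffness = E/rho = 163/1.9 = 85.8 GPa/(g/cm^3)

85.8 GPa/(g/cm^3)


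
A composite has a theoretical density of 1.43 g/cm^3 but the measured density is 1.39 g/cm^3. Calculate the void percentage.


Void% = (rho_theo - rho_actual)/rho_theo * 100 = (1.43 - 1.39)/1.43 * 100 = 2.8%

2.8%


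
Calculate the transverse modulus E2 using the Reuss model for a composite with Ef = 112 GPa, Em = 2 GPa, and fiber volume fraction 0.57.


1/E2 = Vf/Ef + (1-Vf)/Em = 0.57/112 + 0.43/2
E2 = 4.54 GPa

4.54 GPa


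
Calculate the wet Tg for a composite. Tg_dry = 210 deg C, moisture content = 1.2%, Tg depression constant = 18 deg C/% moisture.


Tg_wet = Tg_dry - k*moisture = 210 - 18*1.2 = 188.4 deg C

188.4 deg C


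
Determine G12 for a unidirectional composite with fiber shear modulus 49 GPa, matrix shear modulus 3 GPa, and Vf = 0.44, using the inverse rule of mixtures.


1/G12 = Vf/Gf + (1-Vf)/Gm = 0.44/49 + 0.56/3
G12 = 5.11 GPa

5.11 GPa


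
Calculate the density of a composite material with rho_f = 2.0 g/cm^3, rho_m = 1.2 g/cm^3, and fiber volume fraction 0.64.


rho_c = rho_f*Vf + rho_m*(1-Vf) = 2.0*0.64 + 1.2*0.36 = 1.712 g/cm^3

1.712 g/cm^3


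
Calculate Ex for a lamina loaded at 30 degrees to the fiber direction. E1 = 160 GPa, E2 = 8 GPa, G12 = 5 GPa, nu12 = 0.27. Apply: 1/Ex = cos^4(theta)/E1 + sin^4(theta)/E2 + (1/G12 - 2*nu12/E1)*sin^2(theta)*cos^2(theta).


cos^4(30) = 0.5625, sin^4(30) = 0.0625, sin^2(30)*cos^2(30) = 0.1875
1/G12 - 2*nu12/E1 = 1/5 - 2*0.27/160 = 0.196625 GPa^-1
1/Ex = 0.5625/160 + 0.0625/8 + 0.196625*0.1875 = 0.0481953 GPa^-1
Ex = 20.75 GPa

20.75 GPa


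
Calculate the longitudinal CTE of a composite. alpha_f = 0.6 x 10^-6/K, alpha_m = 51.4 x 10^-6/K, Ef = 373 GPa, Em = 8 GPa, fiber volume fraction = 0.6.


E1 = Ef*Vf + Em*(1-Vf) = 227.0
alpha_1 = (alpha_f*Ef*Vf + alpha_m*Em*(1-Vf))/E1 = 1.32 x 10^-6/K

1.32 x 10^-6/K


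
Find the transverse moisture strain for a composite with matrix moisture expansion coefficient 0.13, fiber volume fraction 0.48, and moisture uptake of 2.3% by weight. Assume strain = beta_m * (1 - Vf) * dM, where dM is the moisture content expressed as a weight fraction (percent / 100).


dM = 2.3/100 = 0.023
strain = beta_m * (1-Vf) * dM = 0.13 * 0.52 * 0.023 = 0.0015548

0.0015548


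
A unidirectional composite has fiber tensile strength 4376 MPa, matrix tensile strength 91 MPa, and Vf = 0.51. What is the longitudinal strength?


sigma_1 = sigma_f*Vf + sigma_m*(1-Vf) = 4376*0.51 + 91*0.49 = 2276.4 MPa

2276.4 MPa


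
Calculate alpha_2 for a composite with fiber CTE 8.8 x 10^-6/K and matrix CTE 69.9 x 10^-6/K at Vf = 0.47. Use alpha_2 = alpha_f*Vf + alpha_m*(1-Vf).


alpha_2 = alpha_f*Vf + alpha_m*(1-Vf) = 8.8*0.47 + 69.9*0.53 = 41.2 x 10^-6/K

41.2 x 10^-6/K


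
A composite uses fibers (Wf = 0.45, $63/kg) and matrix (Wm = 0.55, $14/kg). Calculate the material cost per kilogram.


Cost = cost_f*Wf + cost_m*Wm = 63*0.45 + 14*0.55 = $36.05/kg

$36.05/kg


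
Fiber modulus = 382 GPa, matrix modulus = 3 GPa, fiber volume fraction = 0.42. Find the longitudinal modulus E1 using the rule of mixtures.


E1 = Ef*Vf + Em*(1-Vf) = 382*0.42 + 3*0.58 = 162.18 GPa

162.18 GPa


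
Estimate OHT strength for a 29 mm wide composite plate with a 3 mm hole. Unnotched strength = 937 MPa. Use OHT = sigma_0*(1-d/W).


OHT = sigma_0*(1-d/W) = 937*(1-3/29) = 840.1 MPa

840.1 MPa


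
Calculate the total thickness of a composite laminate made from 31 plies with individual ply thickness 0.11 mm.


h = n * t_ply = 31 * 0.11 = 3.41 mm

3.41 mm


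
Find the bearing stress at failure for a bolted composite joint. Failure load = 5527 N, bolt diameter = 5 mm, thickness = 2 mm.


sigma_br = F/(d*h) = 5527/(5*2) = 552.7 MPa

552.7 MPa


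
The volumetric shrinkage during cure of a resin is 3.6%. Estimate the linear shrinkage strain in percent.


Linear shrinkage ≈ vol_shrink/3 = 3.6/3 = 1.2%

1.2%


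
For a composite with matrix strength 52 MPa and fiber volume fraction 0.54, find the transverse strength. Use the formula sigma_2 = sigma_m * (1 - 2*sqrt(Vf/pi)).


factor = 1 - 2*sqrt(0.54/pi) = 0.1708
sigma_2 = 52 * 0.1708 = 8.88 MPa

8.88 MPa


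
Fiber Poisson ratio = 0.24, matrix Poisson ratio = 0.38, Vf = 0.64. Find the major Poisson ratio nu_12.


nu_12 = nu_f*Vf + nu_m*(1-Vf) = 0.24*0.64 + 0.38*0.36 = 0.2904

0.2904


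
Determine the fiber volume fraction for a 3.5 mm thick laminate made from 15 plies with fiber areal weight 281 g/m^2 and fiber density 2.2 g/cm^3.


Vf = n * FAW / (rho_f * h * 1000) = 15 * 281 / (2.2 * 3.5 * 1000) = 0.5474

0.5474


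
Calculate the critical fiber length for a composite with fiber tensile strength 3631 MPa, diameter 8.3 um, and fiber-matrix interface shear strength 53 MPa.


Lc = sigma_f * d / (2 * tau_i) = 3631 * 8.3 / (2 * 53) = 284.3 um

284.3 um


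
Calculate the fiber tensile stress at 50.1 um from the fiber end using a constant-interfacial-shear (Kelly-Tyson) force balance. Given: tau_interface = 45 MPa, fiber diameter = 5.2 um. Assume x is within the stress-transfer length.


Force balance: sigma_f * (pi*d^2/4) = tau * (pi*d) * x  ->  sigma_f = 4 * tau * x / d
sigma_f = 4 * 45 * 50.1 / 5.2 = 1734.2 MPa

1734.2 MPa


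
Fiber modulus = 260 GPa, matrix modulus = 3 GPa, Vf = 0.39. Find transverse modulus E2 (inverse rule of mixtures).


1/E2 = Vf/Ef + (1-Vf)/Em = 0.39/260 + 0.61/3
E2 = 4.88 GPa

4.88 GPa


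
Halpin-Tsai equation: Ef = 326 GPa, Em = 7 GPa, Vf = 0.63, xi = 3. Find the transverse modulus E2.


eta = (Ef/Em - 1)/(Ef/Em + xi) = (46.5714 - 1)/(46.5714 + 3) = 0.9193
E2 = Em*(1+xi*eta*Vf)/(1-eta*Vf) = 45.53 GPa

45.53 GPa


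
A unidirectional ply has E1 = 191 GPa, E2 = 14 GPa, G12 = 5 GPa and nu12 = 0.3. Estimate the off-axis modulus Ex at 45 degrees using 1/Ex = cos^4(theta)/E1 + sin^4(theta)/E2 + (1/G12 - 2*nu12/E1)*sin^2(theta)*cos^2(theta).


cos^4(45) = 0.25, sin^4(45) = 0.25, sin^2(45)*cos^2(45) = 0.25
1/G12 - 2*nu12/E1 = 1/5 - 2*0.3/191 = 0.196859 GPa^-1
1/Ex = 0.25/191 + 0.25/14 + 0.196859*0.25 = 0.0683807 GPa^-1
Ex = 14.62 GPa

14.62 GPa


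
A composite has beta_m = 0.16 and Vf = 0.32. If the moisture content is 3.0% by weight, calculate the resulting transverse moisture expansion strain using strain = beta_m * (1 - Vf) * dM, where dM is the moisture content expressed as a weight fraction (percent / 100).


dM = 3.0/100 = 0.03
strain = beta_m * (1-Vf) * dM = 0.16 * 0.68 * 0.03 = 0.003264

0.003264


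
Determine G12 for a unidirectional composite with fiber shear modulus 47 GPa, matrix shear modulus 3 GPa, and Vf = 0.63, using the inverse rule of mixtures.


1/G12 = Vf/Gf + (1-Vf)/Gm = 0.63/47 + 0.37/3
G12 = 7.31 GPa

7.31 GPa


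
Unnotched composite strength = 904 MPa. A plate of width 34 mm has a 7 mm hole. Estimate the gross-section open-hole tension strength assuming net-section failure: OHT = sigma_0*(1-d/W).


OHT = sigma_0*(1-d/W) = 904*(1-7/34) = 717.9 MPa

717.9 MPa


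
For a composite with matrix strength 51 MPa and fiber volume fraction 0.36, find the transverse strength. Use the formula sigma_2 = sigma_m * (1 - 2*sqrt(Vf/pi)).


factor = 1 - 2*sqrt(0.36/pi) = 0.323
sigma_2 = 51 * 0.323 = 16.47 MPa

16.47 MPa


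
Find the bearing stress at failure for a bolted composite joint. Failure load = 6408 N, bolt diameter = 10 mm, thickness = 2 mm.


sigma_br = F/(d*h) = 6408/(10*2) = 320.4 MPa

320.4 MPa


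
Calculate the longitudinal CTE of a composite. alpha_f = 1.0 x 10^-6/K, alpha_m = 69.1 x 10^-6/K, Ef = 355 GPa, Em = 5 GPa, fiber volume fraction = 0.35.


E1 = Ef*Vf + Em*(1-Vf) = 127.5
alpha_1 = (alpha_f*Ef*Vf + alpha_m*Em*(1-Vf))/E1 = 2.74 x 10^-6/K

2.74 x 10^-6/K


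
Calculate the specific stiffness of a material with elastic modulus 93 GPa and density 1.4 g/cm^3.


Specific stiffness = E/rho = 93/1.4 = 66.4 GPa/(g/cm^3)

66.4 GPa/(g/cm^3)


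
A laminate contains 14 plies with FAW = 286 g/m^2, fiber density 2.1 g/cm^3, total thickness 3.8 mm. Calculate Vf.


Vf = n * FAW / (rho_f * h * 1000) = 14 * 286 / (2.1 * 3.8 * 1000) = 0.5018

0.5018


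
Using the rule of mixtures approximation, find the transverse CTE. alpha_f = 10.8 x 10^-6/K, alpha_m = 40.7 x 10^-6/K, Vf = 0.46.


alpha_2 = alpha_f*Vf + alpha_m*(1-Vf) = 10.8*0.46 + 40.7*0.54 = 26.9 x 10^-6/K

26.9 x 10^-6/K


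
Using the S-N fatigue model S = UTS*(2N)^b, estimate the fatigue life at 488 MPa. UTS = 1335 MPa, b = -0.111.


N = 0.5 * (S/UTS)^(1/b) = 0.5 * (488/1335)^(1/-0.111) = 4329.7267 cycles

4329.7267 cycles


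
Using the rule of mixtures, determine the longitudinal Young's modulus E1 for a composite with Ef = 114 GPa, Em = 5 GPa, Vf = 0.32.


E1 = Ef*Vf + Em*(1-Vf) = 114*0.32 + 5*0.68 = 39.88 GPa

39.88 GPa


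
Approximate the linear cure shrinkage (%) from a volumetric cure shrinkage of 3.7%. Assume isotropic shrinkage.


Linear shrinkage ≈ vol_shrink/3 = 3.7/3 = 1.233%

1.233%


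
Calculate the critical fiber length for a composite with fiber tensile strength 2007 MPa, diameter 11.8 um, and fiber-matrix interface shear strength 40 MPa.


Lc = sigma_f * d / (2 * tau_i) = 2007 * 11.8 / (2 * 40) = 296.0 um

296.0 um


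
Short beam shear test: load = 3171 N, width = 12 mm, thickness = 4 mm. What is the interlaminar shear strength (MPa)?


ILSS = 3F/(4bh) = 3*3171/(4*12*4) = 49.55 MPa

49.55 MPa


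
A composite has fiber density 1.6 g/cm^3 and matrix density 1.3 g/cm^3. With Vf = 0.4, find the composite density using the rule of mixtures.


rho_c = rho_f*Vf + rho_m*(1-Vf) = 1.6*0.4 + 1.3*0.6 = 1.42 g/cm^3

1.42 g/cm^3


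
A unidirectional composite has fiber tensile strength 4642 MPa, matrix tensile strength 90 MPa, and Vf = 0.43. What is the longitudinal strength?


sigma_1 = sigma_f*Vf + sigma_m*(1-Vf) = 4642*0.43 + 90*0.57 = 2047.4 MPa

2047.4 MPa


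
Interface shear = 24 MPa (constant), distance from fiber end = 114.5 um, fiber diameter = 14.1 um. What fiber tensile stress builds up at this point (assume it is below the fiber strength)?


Force balance: sigma_f * (pi*d^2/4) = tau * (pi*d) * x  ->  sigma_f = 4 * tau * x / d
sigma_f = 4 * 24 * 114.5 / 14.1 = 779.6 MPa

779.6 MPa


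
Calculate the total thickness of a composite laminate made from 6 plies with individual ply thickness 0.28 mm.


h = n * t_ply = 6 * 0.28 = 1.68 mm

1.68 mm


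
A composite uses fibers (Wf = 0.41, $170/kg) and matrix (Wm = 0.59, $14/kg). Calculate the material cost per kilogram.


Cost = cost_f*Wf + cost_m*Wm = 170*0.41 + 14*0.59 = $77.96/kg

$77.96/kg


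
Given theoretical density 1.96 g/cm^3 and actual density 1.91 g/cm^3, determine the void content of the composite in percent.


Void% = (rho_theo - rho_actual)/rho_theo * 100 = (1.96 - 1.91)/1.96 * 100 = 2.55%

2.55%


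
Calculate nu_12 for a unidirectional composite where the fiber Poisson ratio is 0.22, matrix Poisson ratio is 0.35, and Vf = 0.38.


nu_12 = nu_f*Vf + nu_m*(1-Vf) = 0.22*0.38 + 0.35*0.62 = 0.3006

0.3006


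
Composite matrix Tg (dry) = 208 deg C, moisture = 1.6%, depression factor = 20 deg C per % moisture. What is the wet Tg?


Tg_wet = Tg_dry - k*moisture = 208 - 20*1.6 = 176.0 deg C

176.0 deg C


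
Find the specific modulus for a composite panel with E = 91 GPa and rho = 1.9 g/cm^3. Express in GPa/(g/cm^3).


Specific stiffness = E/rho = 91/1.9 = 47.9 GPa/(g/cm^3)

47.9 GPa/(g/cm^3)


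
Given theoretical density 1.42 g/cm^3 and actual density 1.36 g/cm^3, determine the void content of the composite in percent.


Void% = (rho_theo - rho_actual)/rho_theo * 100 = (1.42 - 1.36)/1.42 * 100 = 4.23%

4.23%


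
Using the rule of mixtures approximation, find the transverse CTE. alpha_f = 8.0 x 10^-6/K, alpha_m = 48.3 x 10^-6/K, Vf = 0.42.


alpha_2 = alpha_f*Vf + alpha_m*(1-Vf) = 8.0*0.42 + 48.3*0.58 = 31.4 x 10^-6/K

31.4 x 10^-6/K


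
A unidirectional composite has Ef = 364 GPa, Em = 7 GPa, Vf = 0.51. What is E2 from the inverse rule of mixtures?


1/E2 = Vf/Ef + (1-Vf)/Em = 0.51/364 + 0.49/7
E2 = 14.01 GPa

14.01 GPa


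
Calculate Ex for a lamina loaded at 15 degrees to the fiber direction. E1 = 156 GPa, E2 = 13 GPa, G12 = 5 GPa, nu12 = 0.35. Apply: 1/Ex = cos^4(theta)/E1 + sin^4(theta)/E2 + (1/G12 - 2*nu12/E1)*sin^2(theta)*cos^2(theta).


cos^4(15) = 0.870513, sin^4(15) = 0.004487, sin^2(15)*cos^2(15) = 0.0625
1/G12 - 2*nu12/E1 = 1/5 - 2*0.35/156 = 0.195513 GPa^-1
1/Ex = 0.870513/156 + 0.004487/13 + 0.195513*0.0625 = 0.0181449 GPa^-1
Ex = 55.11 GPa

55.11 GPa


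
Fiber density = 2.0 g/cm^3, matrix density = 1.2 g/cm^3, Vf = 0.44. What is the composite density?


rho_c = rho_f*Vf + rho_m*(1-Vf) = 2.0*0.44 + 1.2*0.56 = 1.552 g/cm^3

1.552 g/cm^3


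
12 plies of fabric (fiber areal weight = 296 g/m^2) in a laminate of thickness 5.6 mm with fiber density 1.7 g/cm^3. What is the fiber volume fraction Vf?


Vf = n * FAW / (rho_f * h * 1000) = 12 * 296 / (1.7 * 5.6 * 1000) = 0.3731

0.3731


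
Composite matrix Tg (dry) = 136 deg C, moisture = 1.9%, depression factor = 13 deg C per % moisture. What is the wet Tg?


Tg_wet = Tg_dry - k*moisture = 136 - 13*1.9 = 111.3 deg C

111.3 deg C


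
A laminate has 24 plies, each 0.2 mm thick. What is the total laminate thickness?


h = n * t_ply = 24 * 0.2 = 4.8 mm

4.8 mm


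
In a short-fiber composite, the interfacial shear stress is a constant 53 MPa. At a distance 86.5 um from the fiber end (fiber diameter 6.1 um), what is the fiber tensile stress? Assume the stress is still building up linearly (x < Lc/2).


Force balance: sigma_f * (pi*d^2/4) = tau * (pi*d) * x  ->  sigma_f = 4 * tau * x / d
sigma_f = 4 * 53 * 86.5 / 6.1 = 3006.2 MPa

3006.2 MPa


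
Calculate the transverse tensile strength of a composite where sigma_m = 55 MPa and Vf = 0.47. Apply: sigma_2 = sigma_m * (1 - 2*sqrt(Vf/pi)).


factor = 1 - 2*sqrt(0.47/pi) = 0.2264
sigma_2 = 55 * 0.2264 = 12.45 MPa

12.45 MPa


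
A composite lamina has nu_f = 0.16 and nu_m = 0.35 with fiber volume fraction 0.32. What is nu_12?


nu_12 = nu_f*Vf + nu_m*(1-Vf) = 0.16*0.32 + 0.35*0.68 = 0.2892

0.2892


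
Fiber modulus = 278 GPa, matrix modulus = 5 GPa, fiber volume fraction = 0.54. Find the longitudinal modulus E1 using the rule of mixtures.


E1 = Ef*Vf + Em*(1-Vf) = 278*0.54 + 5*0.46 = 152.42 GPa

152.42 GPa


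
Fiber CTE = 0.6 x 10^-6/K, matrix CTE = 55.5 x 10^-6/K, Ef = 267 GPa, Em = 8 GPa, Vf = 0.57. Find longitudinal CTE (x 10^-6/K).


E1 = Ef*Vf + Em*(1-Vf) = 155.63
alpha_1 = (alpha_f*Ef*Vf + alpha_m*Em*(1-Vf))/E1 = 1.81 x 10^-6/K

1.81 x 10^-6/K


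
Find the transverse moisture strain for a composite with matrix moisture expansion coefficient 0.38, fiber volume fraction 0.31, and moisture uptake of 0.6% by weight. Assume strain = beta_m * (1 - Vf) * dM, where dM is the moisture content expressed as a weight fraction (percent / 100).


dM = 0.6/100 = 0.006
strain = beta_m * (1-Vf) * dM = 0.38 * 0.69 * 0.006 = 0.0015732

0.0015732


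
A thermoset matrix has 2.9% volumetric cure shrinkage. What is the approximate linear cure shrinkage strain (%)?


Linear shrinkage ≈ vol_shrink/3 = 2.9/3 = 0.967%

0.967%


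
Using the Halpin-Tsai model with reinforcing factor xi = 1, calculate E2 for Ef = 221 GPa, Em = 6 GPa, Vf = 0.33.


eta = (Ef/Em - 1)/(Ef/Em + xi) = (36.8333 - 1)/(36.8333 + 1) = 0.9471
E2 = Em*(1+xi*eta*Vf)/(1-eta*Vf) = 11.46 GPa

11.46 GPa


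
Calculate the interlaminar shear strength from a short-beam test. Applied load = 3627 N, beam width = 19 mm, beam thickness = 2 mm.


ILSS = 3F/(4bh) = 3*3627/(4*19*2) = 71.59 MPa

71.59 MPa


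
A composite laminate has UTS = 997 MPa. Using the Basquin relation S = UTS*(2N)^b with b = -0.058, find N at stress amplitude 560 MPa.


N = 0.5 * (S/UTS)^(1/b) = 0.5 * (560/997)^(1/-0.058) = 10424.5778 cycles

10424.5778 cycles


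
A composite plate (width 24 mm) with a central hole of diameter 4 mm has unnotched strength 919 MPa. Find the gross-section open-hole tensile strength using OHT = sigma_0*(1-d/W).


OHT = sigma_0*(1-d/W) = 919*(1-4/24) = 765.8 MPa

765.8 MPa


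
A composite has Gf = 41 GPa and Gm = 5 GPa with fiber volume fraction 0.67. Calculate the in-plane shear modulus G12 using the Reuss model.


1/G12 = Vf/Gf + (1-Vf)/Gm = 0.67/41 + 0.33/5
G12 = 12.14 GPa

12.14 GPa


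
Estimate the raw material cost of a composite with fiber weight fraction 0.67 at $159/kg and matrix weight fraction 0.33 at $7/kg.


Cost = cost_f*Wf + cost_m*Wm = 159*0.67 + 7*0.33 = $108.84/kg

$108.84/kg


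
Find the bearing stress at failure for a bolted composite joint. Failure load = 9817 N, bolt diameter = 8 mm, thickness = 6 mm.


sigma_br = F/(d*h) = 9817/(8*6) = 204.5 MPa

204.5 MPa


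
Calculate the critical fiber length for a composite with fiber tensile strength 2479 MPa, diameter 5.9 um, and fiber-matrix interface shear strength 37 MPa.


Lc = sigma_f * d / (2 * tau_i) = 2479 * 5.9 / (2 * 37) = 197.7 um

197.7 um


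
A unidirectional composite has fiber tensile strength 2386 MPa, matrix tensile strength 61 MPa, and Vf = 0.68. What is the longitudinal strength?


sigma_1 = sigma_f*Vf + sigma_m*(1-Vf) = 2386*0.68 + 61*0.32 = 1642.0 MPa

1642.0 MPa


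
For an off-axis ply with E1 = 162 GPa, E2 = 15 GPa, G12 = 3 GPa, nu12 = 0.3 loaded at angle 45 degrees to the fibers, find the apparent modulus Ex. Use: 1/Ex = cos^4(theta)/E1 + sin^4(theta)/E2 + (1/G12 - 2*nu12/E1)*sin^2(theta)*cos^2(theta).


cos^4(45) = 0.25, sin^4(45) = 0.25, sin^2(45)*cos^2(45) = 0.25
1/G12 - 2*nu12/E1 = 1/3 - 2*0.3/162 = 0.32963 GPa^-1
1/Ex = 0.25/162 + 0.25/15 + 0.32963*0.25 = 0.1006173 GPa^-1
Ex = 9.94 GPa

9.94 GPa


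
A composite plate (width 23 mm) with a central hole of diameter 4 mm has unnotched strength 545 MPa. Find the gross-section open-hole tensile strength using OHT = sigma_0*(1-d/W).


OHT = sigma_0*(1-d/W) = 545*(1-4/23) = 450.2 MPa

450.2 MPa


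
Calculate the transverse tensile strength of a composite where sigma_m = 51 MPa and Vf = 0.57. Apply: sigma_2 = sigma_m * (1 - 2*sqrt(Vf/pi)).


factor = 1 - 2*sqrt(0.57/pi) = 0.1481
sigma_2 = 51 * 0.1481 = 7.55 MPa

7.55 MPa


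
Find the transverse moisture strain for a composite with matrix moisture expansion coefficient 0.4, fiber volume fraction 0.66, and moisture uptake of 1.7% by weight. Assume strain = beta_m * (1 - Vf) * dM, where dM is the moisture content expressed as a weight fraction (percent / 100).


dM = 1.7/100 = 0.017
strain = beta_m * (1-Vf) * dM = 0.4 * 0.34 * 0.017 = 0.002312

0.002312


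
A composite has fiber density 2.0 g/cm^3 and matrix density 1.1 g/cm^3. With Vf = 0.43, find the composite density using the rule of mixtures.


rho_c = rho_f*Vf + rho_m*(1-Vf) = 2.0*0.43 + 1.1*0.57 = 1.487 g/cm^3

1.487 g/cm^3


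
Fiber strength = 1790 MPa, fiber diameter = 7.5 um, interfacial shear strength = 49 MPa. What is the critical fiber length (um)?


Lc = sigma_f * d / (2 * tau_i) = 1790 * 7.5 / (2 * 49) = 137.0 um

137.0 um


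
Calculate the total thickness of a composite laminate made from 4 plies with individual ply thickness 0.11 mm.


h = n * t_ply = 4 * 0.11 = 0.44 mm

0.44 mm


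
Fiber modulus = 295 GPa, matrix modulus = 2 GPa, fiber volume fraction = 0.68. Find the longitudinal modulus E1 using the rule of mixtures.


E1 = Ef*Vf + Em*(1-Vf) = 295*0.68 + 2*0.32 = 201.24 GPa

201.24 GPa


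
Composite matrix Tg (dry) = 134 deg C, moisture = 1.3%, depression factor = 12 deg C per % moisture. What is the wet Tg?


Tg_wet = Tg_dry - k*moisture = 134 - 12*1.3 = 118.4 deg C

118.4 deg C


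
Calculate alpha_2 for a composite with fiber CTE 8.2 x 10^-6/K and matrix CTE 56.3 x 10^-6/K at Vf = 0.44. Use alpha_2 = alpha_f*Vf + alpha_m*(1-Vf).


alpha_2 = alpha_f*Vf + alpha_m*(1-Vf) = 8.2*0.44 + 56.3*0.56 = 35.1 x 10^-6/K

35.1 x 10^-6/K


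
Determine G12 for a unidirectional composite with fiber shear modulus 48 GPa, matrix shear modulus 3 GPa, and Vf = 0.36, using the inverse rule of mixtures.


1/G12 = Vf/Gf + (1-Vf)/Gm = 0.36/48 + 0.64/3
G12 = 4.53 GPa

4.53 GPa


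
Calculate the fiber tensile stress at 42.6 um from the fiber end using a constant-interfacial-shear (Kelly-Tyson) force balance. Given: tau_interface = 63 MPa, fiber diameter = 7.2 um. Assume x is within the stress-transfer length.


Force balance: sigma_f * (pi*d^2/4) = tau * (pi*d) * x  ->  sigma_f = 4 * tau * x / d
sigma_f = 4 * 63 * 42.6 / 7.2 = 1491.0 MPa

1491.0 MPa


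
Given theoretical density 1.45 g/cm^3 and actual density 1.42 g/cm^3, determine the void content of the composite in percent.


Void% = (rho_theo - rho_actual)/rho_theo * 100 = (1.45 - 1.42)/1.45 * 100 = 2.07%

2.07%


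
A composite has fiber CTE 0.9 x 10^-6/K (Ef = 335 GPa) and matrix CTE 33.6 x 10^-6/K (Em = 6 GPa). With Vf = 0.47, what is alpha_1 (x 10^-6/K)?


E1 = Ef*Vf + Em*(1-Vf) = 160.63
alpha_1 = (alpha_f*Ef*Vf + alpha_m*Em*(1-Vf))/E1 = 1.55 x 10^-6/K

1.55 x 10^-6/K


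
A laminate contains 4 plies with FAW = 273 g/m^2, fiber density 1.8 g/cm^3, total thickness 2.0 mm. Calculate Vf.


Vf = n * FAW / (rho_f * h * 1000) = 4 * 273 / (1.8 * 2.0 * 1000) = 0.3033

0.3033


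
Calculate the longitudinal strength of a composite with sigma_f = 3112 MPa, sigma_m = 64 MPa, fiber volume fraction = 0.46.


sigma_1 = sigma_f*Vf + sigma_m*(1-Vf) = 3112*0.46 + 64*0.54 = 1466.1 MPa

1466.1 MPa


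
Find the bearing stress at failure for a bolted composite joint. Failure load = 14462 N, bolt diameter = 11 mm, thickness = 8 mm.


sigma_br = F/(d*h) = 14462/(11*8) = 164.3 MPa

164.3 MPa


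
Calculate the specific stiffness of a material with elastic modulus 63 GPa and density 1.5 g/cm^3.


Specific stiffness = E/rho = 63/1.5 = 42.0 GPa/(g/cm^3)

42.0 GPa/(g/cm^3)


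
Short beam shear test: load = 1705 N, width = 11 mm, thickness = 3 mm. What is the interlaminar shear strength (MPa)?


ILSS = 3F/(4bh) = 3*1705/(4*11*3) = 38.75 MPa

38.75 MPa


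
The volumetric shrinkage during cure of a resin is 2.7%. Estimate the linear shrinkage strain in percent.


Linear shrinkage ≈ vol_shrink/3 = 2.7/3 = 0.9%

0.9%


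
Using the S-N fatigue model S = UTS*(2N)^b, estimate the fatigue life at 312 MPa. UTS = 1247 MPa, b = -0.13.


N = 0.5 * (S/UTS)^(1/b) = 0.5 * (312/1247)^(1/-0.13) = 21258.0179 cycles

21258.0179 cycles


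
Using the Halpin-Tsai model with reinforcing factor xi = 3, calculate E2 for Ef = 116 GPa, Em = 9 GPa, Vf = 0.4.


eta = (Ef/Em - 1)/(Ef/Em + xi) = (12.8889 - 1)/(12.8889 + 3) = 0.7483
E2 = Em*(1+xi*eta*Vf)/(1-eta*Vf) = 24.38 GPa

24.38 GPa


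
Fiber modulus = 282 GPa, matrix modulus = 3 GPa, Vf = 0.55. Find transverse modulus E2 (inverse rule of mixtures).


1/E2 = Vf/Ef + (1-Vf)/Em = 0.55/282 + 0.45/3
E2 = 6.58 GPa

6.58 GPa


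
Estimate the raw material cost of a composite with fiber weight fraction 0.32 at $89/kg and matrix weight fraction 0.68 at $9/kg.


Cost = cost_f*Wf + cost_m*Wm = 89*0.32 + 9*0.68 = $34.6/kg

$34.6/kg


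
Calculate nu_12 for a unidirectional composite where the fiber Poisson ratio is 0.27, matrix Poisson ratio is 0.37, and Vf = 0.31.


nu_12 = nu_f*Vf + nu_m*(1-Vf) = 0.27*0.31 + 0.37*0.69 = 0.339

0.339


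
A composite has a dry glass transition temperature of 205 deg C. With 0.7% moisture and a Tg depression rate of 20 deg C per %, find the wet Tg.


Tg_wet = Tg_dry - k*moisture = 205 - 20*0.7 = 191.0 deg C

191.0 deg C


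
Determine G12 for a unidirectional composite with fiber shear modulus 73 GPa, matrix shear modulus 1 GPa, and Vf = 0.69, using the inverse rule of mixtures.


1/G12 = Vf/Gf + (1-Vf)/Gm = 0.69/73 + 0.31/1
G12 = 3.13 GPa

3.13 GPa


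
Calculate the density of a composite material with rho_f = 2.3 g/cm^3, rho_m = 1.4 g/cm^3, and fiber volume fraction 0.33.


rho_c = rho_f*Vf + rho_m*(1-Vf) = 2.3*0.33 + 1.4*0.67 = 1.697 g/cm^3

1.697 g/cm^3


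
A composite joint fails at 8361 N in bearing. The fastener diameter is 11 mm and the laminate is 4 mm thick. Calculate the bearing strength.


sigma_br = F/(d*h) = 8361/(11*4) = 190.0 MPa

190.0 MPa


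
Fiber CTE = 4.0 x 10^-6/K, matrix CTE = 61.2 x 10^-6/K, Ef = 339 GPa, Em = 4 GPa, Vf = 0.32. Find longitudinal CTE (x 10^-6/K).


E1 = Ef*Vf + Em*(1-Vf) = 111.2
alpha_1 = (alpha_f*Ef*Vf + alpha_m*Em*(1-Vf))/E1 = 5.4 x 10^-6/K

5.4 x 10^-6/K


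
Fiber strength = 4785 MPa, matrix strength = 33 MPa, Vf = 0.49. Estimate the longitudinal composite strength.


sigma_1 = sigma_f*Vf + sigma_m*(1-Vf) = 4785*0.49 + 33*0.51 = 2361.5 MPa

2361.5 MPa
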